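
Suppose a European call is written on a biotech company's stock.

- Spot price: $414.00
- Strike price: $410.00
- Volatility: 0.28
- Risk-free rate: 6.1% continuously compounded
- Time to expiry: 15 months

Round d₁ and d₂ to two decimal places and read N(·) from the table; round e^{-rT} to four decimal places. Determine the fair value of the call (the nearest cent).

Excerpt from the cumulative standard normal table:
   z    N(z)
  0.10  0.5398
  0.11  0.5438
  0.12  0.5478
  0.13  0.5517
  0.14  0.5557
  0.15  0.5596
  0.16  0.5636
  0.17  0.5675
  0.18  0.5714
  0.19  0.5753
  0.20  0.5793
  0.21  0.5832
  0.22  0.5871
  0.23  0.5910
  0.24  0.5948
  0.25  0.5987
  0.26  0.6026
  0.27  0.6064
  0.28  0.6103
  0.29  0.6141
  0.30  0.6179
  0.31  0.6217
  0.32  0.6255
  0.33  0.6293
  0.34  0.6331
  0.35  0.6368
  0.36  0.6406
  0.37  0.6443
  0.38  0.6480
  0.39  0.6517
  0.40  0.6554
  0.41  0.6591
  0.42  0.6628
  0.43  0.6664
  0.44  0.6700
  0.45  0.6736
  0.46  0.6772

σ√T = 0.28·√1.25 = 0.3130
d₁ = [ln(414/410) + (0.061 + 0.28²/2)·1.25] / 0.3130 = [0.0097 + 0.1253] / 0.3130 = 0.4311 → 0.43
d₂ = d₁ − σ√T = 0.4311 − 0.3130 = 0.1181 → 0.12
exp(−rT) = exp(−0.061·1.25) = 0.9266
N(d₁) = N(0.43) = 0.6664;  N(d₂) = N(0.12) = 0.5478
C = 414·0.6664 − 410·0.9266·0.5478 = 275.8896 − 208.1125 = 67.7771

$67.78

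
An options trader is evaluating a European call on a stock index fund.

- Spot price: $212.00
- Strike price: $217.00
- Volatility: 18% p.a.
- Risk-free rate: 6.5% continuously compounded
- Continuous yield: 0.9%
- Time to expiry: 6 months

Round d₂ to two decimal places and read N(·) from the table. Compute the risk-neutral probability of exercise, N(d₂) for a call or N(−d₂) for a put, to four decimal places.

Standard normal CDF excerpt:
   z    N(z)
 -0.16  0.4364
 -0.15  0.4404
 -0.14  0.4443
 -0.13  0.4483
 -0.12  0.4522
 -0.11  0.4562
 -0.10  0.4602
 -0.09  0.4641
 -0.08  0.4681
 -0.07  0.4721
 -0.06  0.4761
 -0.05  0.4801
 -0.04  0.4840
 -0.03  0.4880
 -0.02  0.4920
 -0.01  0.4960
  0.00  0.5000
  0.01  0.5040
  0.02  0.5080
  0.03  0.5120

T = 0.5;  σ√T = 0.1273
ln(S/K) + (r − q + σ²/2)T = ln(212/217) + (0.065 − 0.009 + 0.18²/2)·0.5 = -0.0233 + 0.0361 = 0.0128
d₁ = 0.0128 / 0.1273 = 0.1005 which rounds to 0.10
d₂ = d₁ − σ√T = 0.1005 − 0.1273 = -0.0268 which rounds to -0.03
Pr(exercise) under Q = N(d₂) = 0.4880

0.4880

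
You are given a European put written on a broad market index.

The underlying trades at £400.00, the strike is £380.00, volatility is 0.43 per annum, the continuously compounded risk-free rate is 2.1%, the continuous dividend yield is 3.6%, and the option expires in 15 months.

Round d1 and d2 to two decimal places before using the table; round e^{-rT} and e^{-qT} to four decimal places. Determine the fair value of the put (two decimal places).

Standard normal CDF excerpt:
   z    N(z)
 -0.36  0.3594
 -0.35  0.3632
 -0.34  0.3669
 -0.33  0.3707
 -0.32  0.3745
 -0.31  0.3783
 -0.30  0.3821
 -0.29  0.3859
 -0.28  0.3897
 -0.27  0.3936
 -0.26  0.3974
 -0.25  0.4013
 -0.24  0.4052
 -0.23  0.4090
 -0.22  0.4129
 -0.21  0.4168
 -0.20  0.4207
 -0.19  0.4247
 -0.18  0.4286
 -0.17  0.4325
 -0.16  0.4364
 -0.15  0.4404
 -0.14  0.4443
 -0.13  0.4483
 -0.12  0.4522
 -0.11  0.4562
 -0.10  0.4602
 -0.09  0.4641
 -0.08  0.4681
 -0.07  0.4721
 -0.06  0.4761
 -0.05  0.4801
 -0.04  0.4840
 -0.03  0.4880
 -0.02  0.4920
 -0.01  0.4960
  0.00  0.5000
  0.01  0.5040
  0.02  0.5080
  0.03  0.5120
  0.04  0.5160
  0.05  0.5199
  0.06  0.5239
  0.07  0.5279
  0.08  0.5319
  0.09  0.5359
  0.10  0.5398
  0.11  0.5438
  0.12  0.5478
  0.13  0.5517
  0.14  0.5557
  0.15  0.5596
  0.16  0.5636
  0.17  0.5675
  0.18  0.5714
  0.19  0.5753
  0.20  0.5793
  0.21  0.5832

£65.40

σ√T = 0.43·√1.25 = 0.4808
d₁ = [ln(400/380) + (0.021 − 0.036 + 0.43²/2)·1.25] / 0.4808 = [0.0513 + 0.0968] / 0.4808 = 0.3081 ⇒ 0.31
d₂ = d₁ − σ√T = 0.3081 − 0.4808 = -0.1727 ⇒ -0.17
exp(−qT) = exp(−0.036·1.25) = 0.9560;  exp(−rT) = exp(−0.021·1.25) = 0.9741
N(−d₂) = N(0.17) = 0.5675;  N(−d₁) = N(-0.31) = 0.3783
P = 380·0.9741·0.5675 − 400·0.9560·0.3783 = 210.0647 − 144.6619 = 65.4027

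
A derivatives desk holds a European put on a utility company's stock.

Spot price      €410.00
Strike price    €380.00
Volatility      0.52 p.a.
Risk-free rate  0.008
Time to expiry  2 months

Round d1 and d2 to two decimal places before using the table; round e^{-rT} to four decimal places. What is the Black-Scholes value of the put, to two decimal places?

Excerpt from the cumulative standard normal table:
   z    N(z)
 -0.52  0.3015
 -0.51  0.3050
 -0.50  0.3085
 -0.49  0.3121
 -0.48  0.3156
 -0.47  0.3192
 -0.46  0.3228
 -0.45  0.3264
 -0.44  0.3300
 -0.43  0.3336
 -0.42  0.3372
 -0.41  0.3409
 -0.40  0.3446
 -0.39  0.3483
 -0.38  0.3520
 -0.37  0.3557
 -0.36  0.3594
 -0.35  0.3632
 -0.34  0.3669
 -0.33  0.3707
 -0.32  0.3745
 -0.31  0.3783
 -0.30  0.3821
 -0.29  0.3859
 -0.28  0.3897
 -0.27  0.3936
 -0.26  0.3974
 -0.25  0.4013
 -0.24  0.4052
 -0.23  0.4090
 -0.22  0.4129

€19.94

T = 0.1667;  σ√T = 0.2123
d₁ = [ln(410/380) + (0.008 + 0.52²/2)·0.1667] / 0.2123 = [0.0760 + 0.0239] / 0.2123 = 0.4704 ⇒ 0.47
d₂ = d₁ − σ√T = 0.4704 − 0.2123 = 0.2581 ⇒ 0.26
e^(−rT) = e^(−0.008·0.1667) = 0.9987
N(−d₂) = N(-0.26) = 0.3974;  N(−d₁) = N(-0.47) = 0.3192
P = 380·0.9987·0.3974 − 410·0.3192 = 150.8157 − 130.8720 = 19.9437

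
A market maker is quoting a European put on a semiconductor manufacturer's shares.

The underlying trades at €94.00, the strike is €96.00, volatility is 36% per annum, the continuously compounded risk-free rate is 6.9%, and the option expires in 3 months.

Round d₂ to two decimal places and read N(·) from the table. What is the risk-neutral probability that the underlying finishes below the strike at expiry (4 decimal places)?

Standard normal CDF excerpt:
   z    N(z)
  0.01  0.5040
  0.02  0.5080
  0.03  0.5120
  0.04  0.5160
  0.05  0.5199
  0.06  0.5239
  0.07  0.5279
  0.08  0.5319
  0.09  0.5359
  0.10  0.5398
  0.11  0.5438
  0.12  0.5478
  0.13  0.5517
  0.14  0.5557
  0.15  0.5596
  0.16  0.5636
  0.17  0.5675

0.5438

σ√T = 0.36 × 0.5000 = 0.1800
d₁ = [ln(94/96) + (0.069 + ½·0.36²)·0.25] / (σ√T) = (-0.0211 + 0.0335) / 0.1800 = 0.0689 → 0.07
d₂ = 0.0689 − 0.1800 = -0.1111 → -0.11
Pr(exercise) under Q = N(−d₂) = N(0.11) = 0.5438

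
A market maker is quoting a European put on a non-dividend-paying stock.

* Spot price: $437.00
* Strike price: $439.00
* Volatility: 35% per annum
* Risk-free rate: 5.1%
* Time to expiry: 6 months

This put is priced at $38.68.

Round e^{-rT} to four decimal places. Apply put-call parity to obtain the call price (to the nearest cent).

e^(−rT) = e^(−0.051·0.5) = 0.9748
Put-call parity: C − P = S − K·e^(−rT) = 437 − 439·0.9748 = 437 − 427.9372 = 9.0628
C = P + (C − P) = 38.68 + (9.0628) = 47.7428

$47.74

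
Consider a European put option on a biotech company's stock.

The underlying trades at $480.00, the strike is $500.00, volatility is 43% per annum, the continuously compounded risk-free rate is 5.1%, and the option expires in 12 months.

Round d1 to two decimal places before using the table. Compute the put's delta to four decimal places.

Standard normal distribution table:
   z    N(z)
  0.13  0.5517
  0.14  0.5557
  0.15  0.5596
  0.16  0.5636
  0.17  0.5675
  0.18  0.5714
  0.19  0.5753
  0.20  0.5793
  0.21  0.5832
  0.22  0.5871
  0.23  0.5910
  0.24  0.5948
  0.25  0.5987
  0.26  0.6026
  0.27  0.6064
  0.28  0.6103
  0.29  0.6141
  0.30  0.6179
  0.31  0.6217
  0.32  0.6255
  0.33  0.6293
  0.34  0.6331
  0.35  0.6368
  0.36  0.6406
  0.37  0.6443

-0.4052

T = 1;  σ√T = 0.4300
d₁ = [ln(480/500) + (0.051 + ½·0.43²)·1] / (σ√T) = (-0.0408 + 0.1434) / 0.4300 = 0.2387 which rounds to 0.24
N(d₁) = N(0.24) = 0.5948
Δ_put = N(d₁) − 1 = 0.5948 − 1 = -0.4052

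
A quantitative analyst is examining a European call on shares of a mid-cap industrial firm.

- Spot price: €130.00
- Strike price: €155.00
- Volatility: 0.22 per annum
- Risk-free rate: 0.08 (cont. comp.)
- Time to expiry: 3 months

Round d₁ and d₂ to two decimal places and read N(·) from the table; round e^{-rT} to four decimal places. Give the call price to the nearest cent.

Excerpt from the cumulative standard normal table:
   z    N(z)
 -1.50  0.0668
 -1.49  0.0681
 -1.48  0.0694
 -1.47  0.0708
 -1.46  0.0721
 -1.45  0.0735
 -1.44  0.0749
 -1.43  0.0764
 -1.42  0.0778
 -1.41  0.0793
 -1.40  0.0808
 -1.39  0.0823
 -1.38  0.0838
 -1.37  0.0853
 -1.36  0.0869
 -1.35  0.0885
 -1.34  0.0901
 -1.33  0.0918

T = 0.25;  σ√T = 0.1100
d₁ = [ln(130/155) + (0.08 + ½·0.22²)·0.25] / (σ√T) = (-0.1759 + 0.0261) / 0.1100 = -1.3622 which rounds to -1.36
d₂ = -1.3622 − 0.1100 = -1.4722 which rounds to -1.47
e^(−rT) = e^(−0.08·0.25) = 0.9802
N(d₁) = N(-1.36) = 0.0869;  N(d₂) = N(-1.47) = 0.0708
C = 130·0.0869 − 155·0.9802·0.0708 = 11.2970 − 10.7567 = 0.5403

€0.54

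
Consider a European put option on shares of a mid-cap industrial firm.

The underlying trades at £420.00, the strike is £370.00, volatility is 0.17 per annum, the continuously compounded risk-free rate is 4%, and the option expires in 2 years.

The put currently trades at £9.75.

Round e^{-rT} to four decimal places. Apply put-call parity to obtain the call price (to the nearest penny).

e^(−rT) = e^(−0.04·2) = 0.9231
Put-call parity: C − P = S − K·e^(−rT) = 420 − 370·0.9231 = 420 − 341.5470 = 78.4530
C = P + (C − P) = 9.75 + (78.4530) = 88.2030

£88.20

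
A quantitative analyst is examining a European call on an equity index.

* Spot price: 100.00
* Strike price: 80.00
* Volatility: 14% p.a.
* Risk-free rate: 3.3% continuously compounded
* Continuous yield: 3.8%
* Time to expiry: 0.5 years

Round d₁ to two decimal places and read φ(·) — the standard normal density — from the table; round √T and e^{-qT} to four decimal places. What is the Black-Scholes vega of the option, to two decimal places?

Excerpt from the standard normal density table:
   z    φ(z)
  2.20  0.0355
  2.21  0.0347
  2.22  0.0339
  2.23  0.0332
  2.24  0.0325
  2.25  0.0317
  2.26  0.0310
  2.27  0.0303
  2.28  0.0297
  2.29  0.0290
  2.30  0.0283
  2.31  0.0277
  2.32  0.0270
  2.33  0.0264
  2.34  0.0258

2.06

T = 0.5;  σ√T = 0.0990
d₁ = [ln(100/80) + (0.033 − 0.038 + ½·0.14²)·0.5] / (σ√T) = (0.2231 + 0.0024) / 0.0990 = 2.2783 → 2.28
√T = √0.5 = 0.7071
φ(d₁) = φ(2.28) = 0.0297
exp(−qT) = exp(−0.038·0.5) = 0.9812
vega = S·exp(−qT)·φ(d₁)·√T = 100·0.9812·0.0297·0.7071 = 2.0606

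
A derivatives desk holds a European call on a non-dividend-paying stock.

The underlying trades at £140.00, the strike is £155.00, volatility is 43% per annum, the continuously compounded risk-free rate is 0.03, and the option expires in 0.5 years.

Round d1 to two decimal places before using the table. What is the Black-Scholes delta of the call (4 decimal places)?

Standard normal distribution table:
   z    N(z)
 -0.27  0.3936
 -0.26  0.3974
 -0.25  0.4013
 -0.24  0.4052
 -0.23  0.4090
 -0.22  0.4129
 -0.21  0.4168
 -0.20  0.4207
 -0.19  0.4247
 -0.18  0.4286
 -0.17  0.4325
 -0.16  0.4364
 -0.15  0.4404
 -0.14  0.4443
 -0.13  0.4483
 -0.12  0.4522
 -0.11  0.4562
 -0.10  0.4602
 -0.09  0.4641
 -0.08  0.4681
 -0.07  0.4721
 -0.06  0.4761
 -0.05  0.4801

σ√T = 0.43 × 0.7071 = 0.3041
d₁ = [ln(140/155) + (0.03 + 0.43²/2)·0.5] / 0.3041 = [-0.1018 + 0.0612] / 0.3041 = -0.1334 → -0.13
N(d₁) = N(-0.13) = 0.4483
Δ_call = N(d₁) = 0.4483

0.4483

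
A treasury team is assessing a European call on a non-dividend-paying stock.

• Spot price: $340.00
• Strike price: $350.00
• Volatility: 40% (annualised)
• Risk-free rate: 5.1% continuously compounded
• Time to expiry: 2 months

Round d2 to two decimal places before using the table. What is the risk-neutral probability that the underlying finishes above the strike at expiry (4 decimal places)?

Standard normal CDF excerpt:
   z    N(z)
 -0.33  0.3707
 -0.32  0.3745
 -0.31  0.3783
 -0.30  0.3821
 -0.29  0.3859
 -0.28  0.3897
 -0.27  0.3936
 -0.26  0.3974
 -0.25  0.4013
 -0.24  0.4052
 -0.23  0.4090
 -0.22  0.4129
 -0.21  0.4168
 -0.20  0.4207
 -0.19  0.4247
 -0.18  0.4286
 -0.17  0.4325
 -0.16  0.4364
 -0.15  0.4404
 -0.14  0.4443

0.4168

T = 0.1667;  σ√T = 0.1633
d₁ = [ln(340/350) + (0.051 + 0.4²/2)·0.1667] / 0.1633 = [-0.0290 + 0.0218] / 0.1633 = -0.0438 ≈ -0.04
d₂ = d₁ − σ√T = -0.0438 − 0.1633 = -0.2071 ≈ -0.21
Pr(exercise) under Q = N(d₂) = 0.4168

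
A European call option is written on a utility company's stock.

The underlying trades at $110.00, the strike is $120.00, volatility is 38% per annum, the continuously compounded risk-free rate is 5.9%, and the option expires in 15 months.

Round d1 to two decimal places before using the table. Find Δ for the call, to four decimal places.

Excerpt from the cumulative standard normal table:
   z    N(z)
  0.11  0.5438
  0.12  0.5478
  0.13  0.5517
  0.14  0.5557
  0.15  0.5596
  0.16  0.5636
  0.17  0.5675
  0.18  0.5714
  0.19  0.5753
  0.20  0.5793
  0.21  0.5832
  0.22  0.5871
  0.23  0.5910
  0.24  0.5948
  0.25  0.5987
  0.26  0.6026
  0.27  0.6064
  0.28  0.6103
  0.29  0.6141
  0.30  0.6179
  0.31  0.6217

T = 1.25;  σ√T = 0.4249
d₁ = [ln(110/120) + (0.059 + ½·0.38²)·1.25] / (σ√T) = (-0.0870 + 0.1640) / 0.4249 = 0.1812 ⇒ 0.18
N(d₁) = N(0.18) = 0.5714
Δ_call = N(d₁) = 0.5714

0.5714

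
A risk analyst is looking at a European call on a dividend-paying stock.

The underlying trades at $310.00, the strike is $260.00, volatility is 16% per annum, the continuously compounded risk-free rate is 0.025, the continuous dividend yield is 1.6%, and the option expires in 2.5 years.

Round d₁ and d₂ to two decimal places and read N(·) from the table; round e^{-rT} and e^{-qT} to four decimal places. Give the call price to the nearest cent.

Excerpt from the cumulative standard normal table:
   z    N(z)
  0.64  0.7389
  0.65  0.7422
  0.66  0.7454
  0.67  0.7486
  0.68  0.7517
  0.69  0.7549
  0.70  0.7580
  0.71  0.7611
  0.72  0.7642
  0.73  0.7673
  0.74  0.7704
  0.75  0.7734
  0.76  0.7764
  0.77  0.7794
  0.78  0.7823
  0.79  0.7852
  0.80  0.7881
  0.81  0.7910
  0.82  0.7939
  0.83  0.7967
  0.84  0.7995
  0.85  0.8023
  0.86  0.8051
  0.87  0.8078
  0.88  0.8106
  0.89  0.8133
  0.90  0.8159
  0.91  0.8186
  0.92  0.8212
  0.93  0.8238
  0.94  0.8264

$61.76

T = 2.5;  σ√T = 0.2530
ln(S/K) + (r − q + σ²/2)T = ln(310/260) + (0.025 − 0.016 + 0.16²/2)·2.5 = 0.1759 + 0.0545 = 0.2304
d₁ = 0.2304 / 0.2530 = 0.9107 ⇒ 0.91
d₂ = d₁ − σ√T = 0.9107 − 0.2530 = 0.6577 ⇒ 0.66
e^(−qT) = e^(−0.016·2.5) = 0.9608;  e^(−rT) = e^(−0.025·2.5) = 0.9394
N(d₁) = N(0.91) = 0.8186;  N(d₂) = N(0.66) = 0.7454
C = 310·0.9608·0.8186 − 260·0.9394·0.7454 = 243.8184 − 182.0595 = 61.7589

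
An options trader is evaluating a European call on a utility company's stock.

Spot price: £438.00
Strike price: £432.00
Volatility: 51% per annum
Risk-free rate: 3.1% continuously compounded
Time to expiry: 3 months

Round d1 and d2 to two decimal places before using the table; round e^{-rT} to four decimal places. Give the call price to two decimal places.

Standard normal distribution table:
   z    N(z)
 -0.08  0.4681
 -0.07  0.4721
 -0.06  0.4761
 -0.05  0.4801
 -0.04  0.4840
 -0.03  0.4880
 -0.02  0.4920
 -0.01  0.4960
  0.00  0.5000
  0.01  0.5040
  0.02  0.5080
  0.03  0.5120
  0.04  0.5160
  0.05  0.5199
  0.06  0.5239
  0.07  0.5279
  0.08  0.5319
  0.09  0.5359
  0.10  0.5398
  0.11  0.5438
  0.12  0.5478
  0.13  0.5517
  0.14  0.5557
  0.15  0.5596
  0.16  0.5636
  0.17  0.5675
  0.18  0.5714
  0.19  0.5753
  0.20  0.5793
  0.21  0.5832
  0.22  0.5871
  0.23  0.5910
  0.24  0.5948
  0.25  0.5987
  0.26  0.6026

σ√T = 0.51 × 0.5000 = 0.2550
d₁ = [ln(438/432) + (0.031 + 0.51²/2)·0.25] / 0.2550 = [0.0138 + 0.0403] / 0.2550 = 0.2120 ⇒ 0.21
d₂ = d₁ − σ√T = 0.2120 − 0.2550 = -0.0430 ⇒ -0.04
e^(−rT) = e^(−0.031·0.25) = 0.9923
C = 438·N(0.21) − 432·0.9923·N(-0.04) = 438·0.5832 − 432·0.9923·0.4840 = 255.4416 − 207.4780 = 47.9636

£47.96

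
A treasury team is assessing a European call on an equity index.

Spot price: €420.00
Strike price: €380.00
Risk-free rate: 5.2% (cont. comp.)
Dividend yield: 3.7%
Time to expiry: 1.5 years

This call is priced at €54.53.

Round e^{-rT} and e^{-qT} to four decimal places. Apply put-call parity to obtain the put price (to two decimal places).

exp(−qT) = exp(−0.037·1.5) = 0.9460;  exp(−rT) = exp(−0.052·1.5) = 0.9250
Put-call parity: C − P = S·e^(−qT) − K·e^(−rT) = 420·0.9460 − 380·0.9250 = 397.3200 − 351.5000 = 45.8200
P = C − (C − P) = 54.53 − (45.8200) = 8.7100

€8.71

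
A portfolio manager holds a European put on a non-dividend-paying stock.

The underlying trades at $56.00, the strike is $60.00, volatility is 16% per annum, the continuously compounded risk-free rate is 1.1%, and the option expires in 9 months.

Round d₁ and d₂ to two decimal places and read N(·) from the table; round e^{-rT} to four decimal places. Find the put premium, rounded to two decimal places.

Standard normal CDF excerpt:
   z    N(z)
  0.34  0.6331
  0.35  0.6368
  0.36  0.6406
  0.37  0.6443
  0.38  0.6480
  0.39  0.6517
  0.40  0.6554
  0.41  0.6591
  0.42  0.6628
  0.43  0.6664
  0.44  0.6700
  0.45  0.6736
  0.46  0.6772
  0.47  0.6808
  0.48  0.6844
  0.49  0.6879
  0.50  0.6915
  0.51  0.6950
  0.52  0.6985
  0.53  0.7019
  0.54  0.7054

$5.28

σ√T = 0.16·√0.75 = 0.1386
d₁ = [ln(56/60) + (0.011 + 0.16²/2)·0.75] / 0.1386 = [-0.0690 + 0.0179] / 0.1386 = -0.3691 → -0.37
d₂ = d₁ − σ√T = -0.3691 − 0.1386 = -0.5077 → -0.51
exp(−rT) = exp(−0.011·0.75) = 0.9918
P = 60·0.9918·N(0.51) − 56·N(0.37) = 60·0.9918·0.6950 − 56·0.6443 = 41.3581 − 36.0808 = 5.2773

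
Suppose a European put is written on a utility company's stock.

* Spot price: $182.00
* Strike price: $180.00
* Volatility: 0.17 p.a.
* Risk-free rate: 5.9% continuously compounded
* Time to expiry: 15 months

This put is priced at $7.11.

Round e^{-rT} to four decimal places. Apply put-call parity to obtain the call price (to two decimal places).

$21.91

exp(−rT) = exp(−0.059·1.25) = 0.9289
Put-call parity: C − P = S − K·e^(−rT) = 182 − 180·0.9289 = 182 − 167.2020 = 14.7980
C = P + (C − P) = 7.11 + (14.7980) = 21.9080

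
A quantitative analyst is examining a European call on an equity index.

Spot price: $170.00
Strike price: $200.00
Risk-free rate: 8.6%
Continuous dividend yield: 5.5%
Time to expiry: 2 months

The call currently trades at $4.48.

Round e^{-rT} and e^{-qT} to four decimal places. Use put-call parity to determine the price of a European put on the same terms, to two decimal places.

exp(−qT) = exp(−0.055·0.1667) = 0.9909;  exp(−rT) = exp(−0.086·0.1667) = 0.9858
Put-call parity: C − P = S·e^(−qT) − K·e^(−rT) = 170·0.9909 − 200·0.9858 = 168.4530 − 197.1600 = -28.7070
P = C − (C − P) = 4.48 − (-28.7070) = 33.1870

$33.19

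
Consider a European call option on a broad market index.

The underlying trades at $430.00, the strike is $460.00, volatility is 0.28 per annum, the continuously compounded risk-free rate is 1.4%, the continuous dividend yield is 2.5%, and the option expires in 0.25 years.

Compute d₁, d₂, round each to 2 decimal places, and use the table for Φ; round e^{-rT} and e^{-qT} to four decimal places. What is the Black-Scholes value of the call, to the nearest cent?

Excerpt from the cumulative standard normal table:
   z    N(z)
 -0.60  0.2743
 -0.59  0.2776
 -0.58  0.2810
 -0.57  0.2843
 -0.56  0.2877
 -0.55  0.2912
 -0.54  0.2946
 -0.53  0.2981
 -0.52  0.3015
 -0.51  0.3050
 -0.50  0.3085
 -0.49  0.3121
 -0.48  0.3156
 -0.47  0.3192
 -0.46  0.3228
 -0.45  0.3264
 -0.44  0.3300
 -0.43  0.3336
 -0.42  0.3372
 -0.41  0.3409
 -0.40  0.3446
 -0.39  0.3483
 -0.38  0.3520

$12.24

σ√T = 0.28 × 0.5000 = 0.1400
d₁ = [ln(430/460) + (0.014 − 0.025 + 0.28²/2)·0.25] / 0.1400 = [-0.0674 + 0.0071] / 0.1400 = -0.4314 ≈ -0.43
d₂ = d₁ − σ√T = -0.4314 − 0.1400 = -0.5714 ≈ -0.57
e^(−qT) = e^(−0.025·0.25) = 0.9938;  e^(−rT) = e^(−0.014·0.25) = 0.9965
N(d₁) = N(-0.43) = 0.3336;  N(d₂) = N(-0.57) = 0.2843
C = 430·0.9938·0.3336 − 460·0.9965·0.2843 = 142.5586 − 130.3203 = 12.2383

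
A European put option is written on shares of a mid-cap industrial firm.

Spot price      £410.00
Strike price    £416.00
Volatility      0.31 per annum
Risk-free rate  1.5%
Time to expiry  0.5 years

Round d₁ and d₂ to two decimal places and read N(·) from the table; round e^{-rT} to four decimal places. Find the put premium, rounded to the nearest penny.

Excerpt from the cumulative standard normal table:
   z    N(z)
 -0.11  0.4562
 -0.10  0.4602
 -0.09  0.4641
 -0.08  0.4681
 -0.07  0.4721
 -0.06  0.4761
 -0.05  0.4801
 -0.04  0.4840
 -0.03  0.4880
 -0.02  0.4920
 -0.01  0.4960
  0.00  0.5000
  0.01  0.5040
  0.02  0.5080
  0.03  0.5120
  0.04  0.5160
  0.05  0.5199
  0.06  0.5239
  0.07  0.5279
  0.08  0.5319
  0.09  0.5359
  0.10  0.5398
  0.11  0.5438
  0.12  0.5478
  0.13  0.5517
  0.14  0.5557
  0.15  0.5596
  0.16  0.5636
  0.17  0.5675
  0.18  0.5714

σ√T = 0.31 × 0.7071 = 0.2192
d₁ = [ln(410/416) + (0.015 + 0.31²/2)·0.5] / 0.2192 = [-0.0145 + 0.0315] / 0.2192 = 0.0775 which rounds to 0.08
d₂ = d₁ − σ√T = 0.0775 − 0.2192 = -0.1417 which rounds to -0.14
exp(−rT) = exp(−0.015·0.5) = 0.9925
N(−d₂) = N(0.14) = 0.5557;  N(−d₁) = N(-0.08) = 0.4681
P = 416·0.9925·0.5557 − 410·0.4681 = 229.4374 − 191.9210 = 37.5164

£37.52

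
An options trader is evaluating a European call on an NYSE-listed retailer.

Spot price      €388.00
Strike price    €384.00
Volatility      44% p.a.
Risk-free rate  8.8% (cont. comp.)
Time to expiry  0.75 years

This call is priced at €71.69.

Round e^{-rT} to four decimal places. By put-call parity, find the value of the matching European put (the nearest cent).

€43.15

exp(−rT) = exp(−0.088·0.75) = 0.9361
Put-call parity: C − P = S − K·e^(−rT) = 388 − 384·0.9361 = 388 − 359.4624 = 28.5376
P = C − (C − P) = 71.69 − (28.5376) = 43.1524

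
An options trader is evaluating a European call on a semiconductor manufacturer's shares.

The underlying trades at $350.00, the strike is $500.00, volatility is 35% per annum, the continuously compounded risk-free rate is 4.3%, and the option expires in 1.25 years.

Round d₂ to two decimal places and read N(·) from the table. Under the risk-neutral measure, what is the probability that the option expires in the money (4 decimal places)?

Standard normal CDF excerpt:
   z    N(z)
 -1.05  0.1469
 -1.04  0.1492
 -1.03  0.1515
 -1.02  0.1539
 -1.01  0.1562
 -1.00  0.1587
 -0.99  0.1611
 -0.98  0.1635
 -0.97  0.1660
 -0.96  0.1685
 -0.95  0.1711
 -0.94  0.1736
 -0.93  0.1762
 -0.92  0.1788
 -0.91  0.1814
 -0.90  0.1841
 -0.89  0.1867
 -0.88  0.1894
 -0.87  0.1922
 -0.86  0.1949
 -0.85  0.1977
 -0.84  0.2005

0.1660

σ√T = 0.35 × 1.1180 = 0.3913
d₁ = [ln(350/500) + (0.043 + ½·0.35²)·1.25] / (σ√T) = (-0.3567 + 0.1303) / 0.3913 = -0.5785 ≈ -0.58
d₂ = -0.5785 − 0.3913 = -0.9698 ≈ -0.97
Risk-neutral Pr[S_T > K] = N(d₂) = N(-0.97) = 0.1660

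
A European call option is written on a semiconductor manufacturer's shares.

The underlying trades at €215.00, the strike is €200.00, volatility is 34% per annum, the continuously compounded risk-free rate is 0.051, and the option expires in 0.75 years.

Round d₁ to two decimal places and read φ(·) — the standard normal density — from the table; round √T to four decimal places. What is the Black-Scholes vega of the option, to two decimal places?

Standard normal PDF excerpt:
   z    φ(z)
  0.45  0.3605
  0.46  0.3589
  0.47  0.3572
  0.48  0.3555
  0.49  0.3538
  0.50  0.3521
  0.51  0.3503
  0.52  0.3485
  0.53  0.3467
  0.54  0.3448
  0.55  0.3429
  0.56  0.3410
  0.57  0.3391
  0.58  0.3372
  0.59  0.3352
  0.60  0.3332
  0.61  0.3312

64.89

σ√T = 0.34 × 0.8660 = 0.2944
ln(S/K) + (r + σ²/2)T = ln(215/200) + (0.051 + 0.34²/2)·0.75 = 0.0723 + 0.0816 = 0.1539
d₁ = 0.1539 / 0.2944 = 0.5227 ≈ 0.52
√T = √0.75 = 0.8660
φ(d₁) = φ(0.52) = 0.3485
vega = S·φ(d₁)·√T = 215·0.3485·0.8660 = 64.8872
(Vega is the same for a European call and put with the same parameters.)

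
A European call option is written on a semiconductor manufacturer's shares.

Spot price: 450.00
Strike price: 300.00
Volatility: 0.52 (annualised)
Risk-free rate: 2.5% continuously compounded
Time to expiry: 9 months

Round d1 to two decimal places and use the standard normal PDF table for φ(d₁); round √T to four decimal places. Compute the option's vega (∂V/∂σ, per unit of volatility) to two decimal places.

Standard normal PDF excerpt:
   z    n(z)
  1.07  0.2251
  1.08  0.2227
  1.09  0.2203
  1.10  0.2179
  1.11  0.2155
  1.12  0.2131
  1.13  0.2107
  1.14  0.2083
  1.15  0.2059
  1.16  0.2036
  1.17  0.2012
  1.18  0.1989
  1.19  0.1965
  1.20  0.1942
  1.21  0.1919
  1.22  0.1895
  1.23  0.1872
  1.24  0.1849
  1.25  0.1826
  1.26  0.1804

σ√T = 0.52 × 0.8660 = 0.4503
d₁ = [ln(450/300) + (0.025 + ½·0.52²)·0.75] / (σ√T) = (0.4055 + 0.1202) / 0.4503 = 1.1672 → 1.17
√T = √0.75 = 0.8660
φ(d₁) = φ(1.17) = 0.2012
vega = S·φ(d₁)·√T = 450·0.2012·0.8660 = 78.4076
(The put has the same vega.)

78.41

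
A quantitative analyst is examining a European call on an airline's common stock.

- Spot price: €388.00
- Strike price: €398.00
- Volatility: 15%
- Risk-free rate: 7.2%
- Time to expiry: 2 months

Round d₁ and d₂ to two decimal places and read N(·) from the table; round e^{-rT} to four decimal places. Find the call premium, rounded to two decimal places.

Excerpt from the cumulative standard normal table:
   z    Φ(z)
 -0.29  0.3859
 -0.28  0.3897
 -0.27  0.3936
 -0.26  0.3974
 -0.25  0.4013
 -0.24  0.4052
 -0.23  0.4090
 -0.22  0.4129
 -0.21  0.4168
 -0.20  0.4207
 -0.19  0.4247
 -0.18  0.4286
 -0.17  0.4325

σ√T = 0.15·√0.1667 = 0.0612
d₁ = [ln(388/398) + (0.072 + 0.15²/2)·0.1667] / 0.0612 = [-0.0254 + 0.0139] / 0.0612 = -0.1890 which rounds to -0.19
d₂ = d₁ − σ√T = -0.1890 − 0.0612 = -0.2502 which rounds to -0.25
e^(−rT) = e^(−0.072·0.1667) = 0.9881
C = 388·N(-0.19) − 398·0.9881·N(-0.25) = 388·0.4247 − 398·0.9881·0.4013 = 164.7836 − 157.8168 = 6.9668

€6.97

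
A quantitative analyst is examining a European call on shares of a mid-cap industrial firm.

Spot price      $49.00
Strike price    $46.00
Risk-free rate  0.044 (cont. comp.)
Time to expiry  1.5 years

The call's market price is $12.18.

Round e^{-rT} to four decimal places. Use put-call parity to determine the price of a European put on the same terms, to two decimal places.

e^(−rT) = e^(−0.044·1.5) = 0.9361
Put-call parity: C − P = S − K·e^(−rT) = 49 − 46·0.9361 = 49 − 43.0606 = 5.9394
P = C − (C − P) = 12.18 − (5.9394) = 6.2406

$6.24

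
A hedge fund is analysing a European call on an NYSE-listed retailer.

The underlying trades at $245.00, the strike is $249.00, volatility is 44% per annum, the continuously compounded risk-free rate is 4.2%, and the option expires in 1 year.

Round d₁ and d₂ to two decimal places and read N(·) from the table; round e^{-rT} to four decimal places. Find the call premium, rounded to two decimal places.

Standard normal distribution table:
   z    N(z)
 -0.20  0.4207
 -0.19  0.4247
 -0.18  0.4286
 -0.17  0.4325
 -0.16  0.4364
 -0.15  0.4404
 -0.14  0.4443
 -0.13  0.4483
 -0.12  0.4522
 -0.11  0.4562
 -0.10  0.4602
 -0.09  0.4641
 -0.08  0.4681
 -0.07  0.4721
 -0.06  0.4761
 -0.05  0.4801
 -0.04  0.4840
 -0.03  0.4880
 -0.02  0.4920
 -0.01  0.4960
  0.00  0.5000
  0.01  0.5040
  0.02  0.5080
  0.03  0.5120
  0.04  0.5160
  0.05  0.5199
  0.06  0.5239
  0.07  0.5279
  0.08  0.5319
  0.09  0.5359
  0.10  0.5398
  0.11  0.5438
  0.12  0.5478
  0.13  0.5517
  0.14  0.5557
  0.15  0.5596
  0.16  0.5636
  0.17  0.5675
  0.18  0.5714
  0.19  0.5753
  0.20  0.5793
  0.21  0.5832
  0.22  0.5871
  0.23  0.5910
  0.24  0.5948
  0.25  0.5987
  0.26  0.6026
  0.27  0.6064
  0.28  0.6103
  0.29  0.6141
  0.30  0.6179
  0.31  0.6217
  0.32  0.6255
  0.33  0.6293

σ√T = 0.44·√1 = 0.4400
d₁ = [ln(245/249) + (0.042 + 0.44²/2)·1] / 0.4400 = [-0.0162 + 0.1388] / 0.4400 = 0.2786 → 0.28
d₂ = d₁ − σ√T = 0.2786 − 0.4400 = -0.1614 → -0.16
e^(−rT) = e^(−0.042·1) = 0.9589
N(d₁) = N(0.28) = 0.6103;  N(d₂) = N(-0.16) = 0.4364
C = 245·0.6103 − 249·0.9589·0.4364 = 149.5235 − 104.1975 = 45.3260

$45.33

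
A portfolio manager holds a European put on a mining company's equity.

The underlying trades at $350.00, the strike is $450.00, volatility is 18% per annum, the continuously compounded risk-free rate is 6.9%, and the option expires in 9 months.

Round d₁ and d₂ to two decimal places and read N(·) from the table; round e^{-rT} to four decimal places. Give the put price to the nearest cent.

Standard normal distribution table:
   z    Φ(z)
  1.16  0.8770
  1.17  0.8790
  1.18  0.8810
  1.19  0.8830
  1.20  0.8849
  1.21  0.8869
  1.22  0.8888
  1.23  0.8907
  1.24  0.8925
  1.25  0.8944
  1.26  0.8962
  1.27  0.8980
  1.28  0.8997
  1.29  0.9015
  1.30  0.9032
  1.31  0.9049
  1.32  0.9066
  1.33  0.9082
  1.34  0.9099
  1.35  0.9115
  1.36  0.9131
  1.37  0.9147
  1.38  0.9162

$80.47

σ√T = 0.18·√0.75 = 0.1559
d₁ = [ln(350/450) + (0.069 + 0.18²/2)·0.75] / 0.1559 = [-0.2513 + 0.0639] / 0.1559 = -1.2023 → -1.20
d₂ = d₁ − σ√T = -1.2023 − 0.1559 = -1.3581 → -1.36
exp(−rT) = exp(−0.069·0.75) = 0.9496
N(−d₂) = N(1.36) = 0.9131;  N(−d₁) = N(1.20) = 0.8849
P = 450·0.9496·0.9131 − 350·0.8849 = 390.1859 − 309.7150 = 80.4709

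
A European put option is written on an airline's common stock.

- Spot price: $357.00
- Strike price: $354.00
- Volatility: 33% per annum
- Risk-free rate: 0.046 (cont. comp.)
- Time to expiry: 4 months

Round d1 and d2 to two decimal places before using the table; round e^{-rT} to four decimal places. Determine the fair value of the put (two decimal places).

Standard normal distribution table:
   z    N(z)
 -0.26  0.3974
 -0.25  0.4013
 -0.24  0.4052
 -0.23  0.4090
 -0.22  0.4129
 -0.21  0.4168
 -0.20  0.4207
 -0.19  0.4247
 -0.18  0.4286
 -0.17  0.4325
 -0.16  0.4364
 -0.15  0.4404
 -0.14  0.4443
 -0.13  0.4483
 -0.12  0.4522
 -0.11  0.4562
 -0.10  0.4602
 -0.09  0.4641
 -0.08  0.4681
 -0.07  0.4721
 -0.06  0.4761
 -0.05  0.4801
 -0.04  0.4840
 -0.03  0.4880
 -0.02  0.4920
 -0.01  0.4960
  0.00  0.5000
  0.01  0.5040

σ√T = 0.33 × 0.5774 = 0.1905
d₁ = [ln(357/354) + (0.046 + 0.33²/2)·0.3333] / 0.1905 = [0.0084 + 0.0335] / 0.1905 = 0.2200 ≈ 0.22
d₂ = d₁ − σ√T = 0.2200 − 0.1905 = 0.0295 ≈ 0.03
exp(−rT) = exp(−0.046·0.3333) = 0.9848
P = 354·0.9848·N(-0.03) − 357·N(-0.22) = 354·0.9848·0.4880 − 357·0.4129 = 170.1262 − 147.4053 = 22.7209

$22.72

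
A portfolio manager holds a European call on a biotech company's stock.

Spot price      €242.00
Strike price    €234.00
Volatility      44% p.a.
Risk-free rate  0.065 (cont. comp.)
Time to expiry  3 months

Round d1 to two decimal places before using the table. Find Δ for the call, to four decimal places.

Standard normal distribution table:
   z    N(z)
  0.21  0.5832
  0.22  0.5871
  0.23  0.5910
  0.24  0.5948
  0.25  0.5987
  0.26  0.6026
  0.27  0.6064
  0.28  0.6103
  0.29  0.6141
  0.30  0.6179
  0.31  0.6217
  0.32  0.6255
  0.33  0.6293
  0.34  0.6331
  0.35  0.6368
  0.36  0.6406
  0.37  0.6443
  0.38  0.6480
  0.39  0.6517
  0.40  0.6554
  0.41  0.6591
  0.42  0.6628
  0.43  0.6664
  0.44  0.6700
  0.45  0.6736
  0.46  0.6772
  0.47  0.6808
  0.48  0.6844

σ√T = 0.44·√0.25 = 0.2200
d₁ = [ln(242/234) + (0.065 + 0.44²/2)·0.25] / 0.2200 = [0.0336 + 0.0404] / 0.2200 = 0.3367 which rounds to 0.34
N(d₁) = N(0.34) = 0.6331
Δ_call = N(d₁) = 0.6331

0.6331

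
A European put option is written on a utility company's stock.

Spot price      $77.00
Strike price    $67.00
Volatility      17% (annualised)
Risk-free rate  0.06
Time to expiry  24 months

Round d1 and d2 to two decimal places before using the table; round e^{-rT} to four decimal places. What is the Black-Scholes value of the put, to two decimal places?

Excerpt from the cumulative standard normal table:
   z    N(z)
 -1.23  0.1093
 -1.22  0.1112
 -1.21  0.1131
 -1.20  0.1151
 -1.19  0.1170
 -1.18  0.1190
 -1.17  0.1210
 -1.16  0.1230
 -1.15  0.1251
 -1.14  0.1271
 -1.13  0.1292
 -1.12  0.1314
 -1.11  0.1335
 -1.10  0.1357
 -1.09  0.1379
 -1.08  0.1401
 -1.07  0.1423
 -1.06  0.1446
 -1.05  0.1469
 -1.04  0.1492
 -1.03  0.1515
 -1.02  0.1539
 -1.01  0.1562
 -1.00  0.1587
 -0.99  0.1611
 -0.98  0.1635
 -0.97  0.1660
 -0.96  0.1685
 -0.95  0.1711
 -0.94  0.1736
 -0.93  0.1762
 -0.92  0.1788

T = 2;  σ√T = 0.2404
d₁ = [ln(77/67) + (0.06 + 0.17²/2)·2] / 0.2404 = [0.1391 + 0.1489] / 0.2404 = 1.1980 ≈ 1.20
d₂ = d₁ − σ√T = 1.1980 − 0.2404 = 0.9576 ≈ 0.96
exp(−rT) = exp(−0.06·2) = 0.8869
N(−d₂) = N(-0.96) = 0.1685;  N(−d₁) = N(-1.20) = 0.1151
P = 67·0.8869·0.1685 − 77·0.1151 = 10.0127 − 8.8627 = 1.1500

$1.15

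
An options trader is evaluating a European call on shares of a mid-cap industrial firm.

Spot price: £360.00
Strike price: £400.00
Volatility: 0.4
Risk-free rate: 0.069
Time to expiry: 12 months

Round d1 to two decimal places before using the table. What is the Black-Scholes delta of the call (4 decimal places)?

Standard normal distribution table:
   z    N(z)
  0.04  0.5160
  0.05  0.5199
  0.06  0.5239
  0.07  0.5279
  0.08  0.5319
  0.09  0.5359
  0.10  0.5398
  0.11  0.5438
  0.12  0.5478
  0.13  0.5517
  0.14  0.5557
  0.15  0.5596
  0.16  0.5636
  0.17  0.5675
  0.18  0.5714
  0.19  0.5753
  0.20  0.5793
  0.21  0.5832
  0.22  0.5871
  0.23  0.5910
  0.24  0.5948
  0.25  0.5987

T = 1;  σ√T = 0.4000
d₁ = [ln(360/400) + (0.069 + ½·0.4²)·1] / (σ√T) = (-0.1054 + 0.1490) / 0.4000 = 0.1091 ⇒ 0.11
N(d₁) = N(0.11) = 0.5438
Δ_call = N(d₁) = 0.5438

0.5438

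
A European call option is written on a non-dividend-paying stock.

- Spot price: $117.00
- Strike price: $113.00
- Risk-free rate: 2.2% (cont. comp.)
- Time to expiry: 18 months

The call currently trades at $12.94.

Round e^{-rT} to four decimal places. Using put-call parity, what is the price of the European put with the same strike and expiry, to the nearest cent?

$5.27

e^(−rT) = e^(−0.022·1.5) = 0.9675
Put-call parity: C − P = S − K·e^(−rT) = 117 − 113·0.9675 = 117 − 109.3275 = 7.6725
P = C − (C − P) = 12.94 − (7.6725) = 5.2675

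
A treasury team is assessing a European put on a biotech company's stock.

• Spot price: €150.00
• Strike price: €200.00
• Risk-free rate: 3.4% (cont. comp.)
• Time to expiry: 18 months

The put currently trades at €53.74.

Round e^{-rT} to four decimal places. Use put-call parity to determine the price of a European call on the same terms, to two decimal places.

exp(−rT) = exp(−0.034·1.5) = 0.9503
Put-call parity: C − P = S − K·e^(−rT) = 150 − 200·0.9503 = 150 − 190.0600 = -40.0600
C = P + (C − P) = 53.74 + (-40.0600) = 13.6800

€13.68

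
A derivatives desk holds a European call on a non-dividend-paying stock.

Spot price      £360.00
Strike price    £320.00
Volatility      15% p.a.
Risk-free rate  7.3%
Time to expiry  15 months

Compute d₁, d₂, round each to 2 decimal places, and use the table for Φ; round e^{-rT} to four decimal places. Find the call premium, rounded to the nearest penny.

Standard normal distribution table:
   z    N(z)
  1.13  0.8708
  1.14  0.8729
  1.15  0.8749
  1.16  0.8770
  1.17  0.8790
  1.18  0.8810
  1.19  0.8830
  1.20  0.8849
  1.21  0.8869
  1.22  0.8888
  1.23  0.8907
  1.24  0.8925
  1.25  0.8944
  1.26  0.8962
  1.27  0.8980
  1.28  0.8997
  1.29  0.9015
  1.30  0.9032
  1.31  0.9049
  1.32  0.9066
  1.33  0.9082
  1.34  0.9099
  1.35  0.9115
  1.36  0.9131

£70.78

T = 1.25;  σ√T = 0.1677
d₁ = [ln(360/320) + (0.073 + 0.15²/2)·1.25] / 0.1677 = [0.1178 + 0.1053] / 0.1677 = 1.3303 which rounds to 1.33
d₂ = d₁ − σ√T = 1.3303 − 0.1677 = 1.1626 which rounds to 1.16
e^(−rT) = e^(−0.073·1.25) = 0.9128
C = 360·N(1.33) − 320·0.9128·N(1.16) = 360·0.9082 − 320·0.9128·0.8770 = 326.9520 − 256.1682 = 70.7838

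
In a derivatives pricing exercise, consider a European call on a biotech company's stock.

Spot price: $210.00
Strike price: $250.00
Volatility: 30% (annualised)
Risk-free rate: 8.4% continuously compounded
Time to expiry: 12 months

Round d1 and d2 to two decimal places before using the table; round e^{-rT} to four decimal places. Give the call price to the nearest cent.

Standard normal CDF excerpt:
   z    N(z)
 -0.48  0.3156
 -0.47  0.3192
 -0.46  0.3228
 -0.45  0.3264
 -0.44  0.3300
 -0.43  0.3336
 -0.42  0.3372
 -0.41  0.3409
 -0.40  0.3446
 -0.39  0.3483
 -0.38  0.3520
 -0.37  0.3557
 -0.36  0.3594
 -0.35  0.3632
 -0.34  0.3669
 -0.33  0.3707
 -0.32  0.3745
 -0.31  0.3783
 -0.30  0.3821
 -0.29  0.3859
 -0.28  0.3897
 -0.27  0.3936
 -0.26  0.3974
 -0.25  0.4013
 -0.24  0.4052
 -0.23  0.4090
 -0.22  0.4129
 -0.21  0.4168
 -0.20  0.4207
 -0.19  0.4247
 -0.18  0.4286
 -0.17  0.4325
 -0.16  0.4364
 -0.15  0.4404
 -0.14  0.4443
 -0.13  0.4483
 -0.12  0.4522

σ√T = 0.3 × 1.0000 = 0.3000
d₁ = [ln(210/250) + (0.084 + 0.3²/2)·1] / 0.3000 = [-0.1744 + 0.1290] / 0.3000 = -0.1512 ⇒ -0.15
d₂ = d₁ − σ√T = -0.1512 − 0.3000 = -0.4512 ⇒ -0.45
e^(−rT) = e^(−0.084·1) = 0.9194
N(d₁) = N(-0.15) = 0.4404;  N(d₂) = N(-0.45) = 0.3264
C = 210·0.4404 − 250·0.9194·0.3264 = 92.4840 − 75.0230 = 17.4610

$17.46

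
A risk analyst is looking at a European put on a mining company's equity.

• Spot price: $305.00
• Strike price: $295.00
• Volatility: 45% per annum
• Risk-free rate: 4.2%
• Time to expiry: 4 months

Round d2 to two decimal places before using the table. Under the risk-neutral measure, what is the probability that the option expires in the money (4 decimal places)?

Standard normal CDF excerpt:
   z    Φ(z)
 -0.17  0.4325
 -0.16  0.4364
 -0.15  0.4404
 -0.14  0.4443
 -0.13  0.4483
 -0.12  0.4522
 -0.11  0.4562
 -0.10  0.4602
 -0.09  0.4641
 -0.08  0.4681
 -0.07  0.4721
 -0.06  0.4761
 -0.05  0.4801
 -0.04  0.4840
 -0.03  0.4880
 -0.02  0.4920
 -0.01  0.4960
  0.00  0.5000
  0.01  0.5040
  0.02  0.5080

0.4801

T = 0.3333;  σ√T = 0.2598
d₁ = [ln(305/295) + (0.042 + 0.45²/2)·0.3333] / 0.2598 = [0.0333 + 0.0478] / 0.2598 = 0.3121 ⇒ 0.31
d₂ = d₁ − σ√T = 0.3121 − 0.2598 = 0.0523 ⇒ 0.05
Pr(exercise) under Q = N(−d₂) = N(-0.05) = 0.4801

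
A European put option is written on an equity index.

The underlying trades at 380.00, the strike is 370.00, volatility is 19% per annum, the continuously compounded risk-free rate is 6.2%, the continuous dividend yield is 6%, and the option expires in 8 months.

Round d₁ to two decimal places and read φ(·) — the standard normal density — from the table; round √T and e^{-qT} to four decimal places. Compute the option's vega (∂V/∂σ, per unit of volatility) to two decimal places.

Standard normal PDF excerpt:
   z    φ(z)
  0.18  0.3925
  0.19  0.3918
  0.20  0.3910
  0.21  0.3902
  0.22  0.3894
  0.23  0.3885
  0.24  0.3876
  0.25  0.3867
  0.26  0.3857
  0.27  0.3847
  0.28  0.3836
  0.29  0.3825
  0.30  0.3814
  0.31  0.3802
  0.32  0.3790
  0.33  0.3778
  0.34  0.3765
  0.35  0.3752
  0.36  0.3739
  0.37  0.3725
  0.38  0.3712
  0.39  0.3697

T = 0.6667;  σ√T = 0.1551
d₁ = [ln(380/370) + (0.062 − 0.06 + ½·0.19²)·0.6667] / (σ√T) = (0.0267 + 0.0134) / 0.1551 = 0.2581 → 0.26
√T = √0.6667 = 0.8165
φ(d₁) = φ(0.26) = 0.3857
e^(−qT) = e^(−0.06·0.6667) = 0.9608
vega = S·e^(−qT)·φ(d₁)·√T = 380·0.9608·0.3857·0.8165 = 114.9800

114.98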